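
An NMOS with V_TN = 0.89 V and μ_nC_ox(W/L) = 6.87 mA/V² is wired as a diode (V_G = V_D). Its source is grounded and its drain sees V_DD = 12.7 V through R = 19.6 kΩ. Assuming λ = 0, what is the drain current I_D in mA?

I_D = 0.582 mA

With gate tied to drain, V_GS = V_DS ≥ V_GS − V_TN, so the device is in saturation.
KCL at the drain: ½ k_n (V_GS − V_TN)² = (V_DD − V_GS)/R.
Let x = V_GS − 0.89. Then 67.3 x² + x − 11.81 = 0, giving x = 0.411 V (positive root), so V_GS = 1.3 V.
I_D = (V_DD − V_GS)/R = (12.7 − 1.3) / 19.6 = 0.582 mA.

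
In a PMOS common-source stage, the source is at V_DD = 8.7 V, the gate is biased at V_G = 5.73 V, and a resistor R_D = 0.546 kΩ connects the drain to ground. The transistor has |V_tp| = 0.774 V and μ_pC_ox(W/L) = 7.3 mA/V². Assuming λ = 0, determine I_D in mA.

I_D = 13.8 mA

V_SG = V_DD − V_G = 8.7 − 5.73 = 2.97 V, so V_ov = 2.97 − 0.774 = 2.2 V.
Assume saturation: I_D = ½ k_p V_ov² = 0.5 × 7.3 × 2.2² = 17.6 mA, giving V_SD = V_DD − I_D R_D = 8.7 − 17.6 × 0.546 = -0.911 V.
But -0.911 V < V_ov = 2.2 V, so the device is actually in triode.
In triode I_D = k_p[V_ov V_SD − ½ V_SD²] and I_D = (V_DD − V_SD)/R_D. Equating: 1.99 V_SD² − 9.753 V_SD + 8.7 = 0, giving V_SD = 1.17 V (the root below V_ov).
I_D = (8.7 − 1.17) / 0.546 = 13.8 mA.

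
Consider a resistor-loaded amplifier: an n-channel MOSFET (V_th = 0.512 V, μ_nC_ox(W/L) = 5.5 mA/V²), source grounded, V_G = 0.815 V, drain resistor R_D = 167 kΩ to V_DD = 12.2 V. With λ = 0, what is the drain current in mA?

V_GS = V_G = 0.815 V, so V_ov = 0.815 − 0.512 = 0.303 V.
Assume saturation: I_D = ½ k_n V_ov² = 0.5 × 5.5 × 0.303² = 0.252 mA, giving V_DS = V_DD − I_D R_D = 12.2 − 0.252 × 167 = -30 V.
But -30 V < V_ov = 0.303 V, so the device is actually in triode.
In triode I_D = k_n[V_ov V_DS − ½ V_DS²] and I_D = (V_DD − V_DS)/R_D. Equating: 459 V_DS² − 279.3 V_DS + 12.2 = 0, giving V_DS = 0.0474 V (the root below V_ov).
I_D = (12.2 − 0.0474) / 167 = 0.0728 mA.

I_D = 0.0728 mA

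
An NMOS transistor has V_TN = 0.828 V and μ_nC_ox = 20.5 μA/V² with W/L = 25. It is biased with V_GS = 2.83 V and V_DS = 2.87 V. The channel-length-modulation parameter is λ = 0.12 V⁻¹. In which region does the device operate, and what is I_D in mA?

k_n = μ_nC_ox · (W/L) = 0.5125 mA/V².
V_ov = V_GS − V_TN = 2.83 − 0.828 = 2 V.
Since V_DS = 2.87 V ≥ V_ov = 2 V, the device is in saturation.
I_D = ½ k_n V_ov² (1 + λ V_DS) = 0.5 × 0.5125 × 2² × (1 + 0.12 × 2.87) = 1.38 mA.

Saturation; I_D = 1.38 mA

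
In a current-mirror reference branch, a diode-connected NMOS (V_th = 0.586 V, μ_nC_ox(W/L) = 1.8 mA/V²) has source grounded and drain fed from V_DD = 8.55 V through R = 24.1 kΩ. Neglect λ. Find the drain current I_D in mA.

I_D = 0.306 mA

With gate tied to drain, V_GS = V_DS ≥ V_GS − V_th, so the device is in saturation.
KCL at the drain: ½ k_n (V_GS − V_th)² = (V_DD − V_GS)/R.
Let x = V_GS − 0.586. Then 21.7 x² + x − 7.964 = 0, giving x = 0.583 V (positive root), so V_GS = 1.17 V.
I_D = (V_DD − V_GS)/R = (8.55 − 1.17) / 24.1 = 0.306 mA.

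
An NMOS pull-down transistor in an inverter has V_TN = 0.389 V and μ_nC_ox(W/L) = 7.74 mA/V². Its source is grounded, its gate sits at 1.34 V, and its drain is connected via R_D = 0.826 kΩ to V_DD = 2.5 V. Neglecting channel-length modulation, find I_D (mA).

I_D = 2.49 mA

V_GS = V_G = 1.34 V, so V_ov = 1.34 − 0.389 = 0.951 V.
Assume saturation: I_D = ½ k_n V_ov² = 0.5 × 7.74 × 0.951² = 3.5 mA, giving V_DS = V_DD − I_D R_D = 2.5 − 3.5 × 0.826 = -0.391 V.
But -0.391 V < V_ov = 0.951 V, so the device is actually in triode.
In triode I_D = k_n[V_ov V_DS − ½ V_DS²] and I_D = (V_DD − V_DS)/R_D. Equating: 3.2 V_DS² − 7.08 V_DS + 2.5 = 0, giving V_DS = 0.441 V (the root below V_ov).
I_D = (2.5 − 0.441) / 0.826 = 2.49 mA.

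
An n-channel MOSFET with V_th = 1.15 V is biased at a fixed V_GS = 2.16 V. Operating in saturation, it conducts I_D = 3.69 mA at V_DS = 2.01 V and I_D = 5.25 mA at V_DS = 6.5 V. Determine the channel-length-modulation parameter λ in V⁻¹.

λ = 0.116 V⁻¹

With V_GS fixed, I_D ∝ (1 + λ V_DS) in saturation, so I_D2/I_D1 = (1 + λ V_DS2)/(1 + λ V_DS1).
5.25/3.69 = 1.423 = (1 + 6.5 λ)/(1 + 2.01 λ).
Solving: λ (I_D1 V_DS2 − I_D2 V_DS1) = I_D2 − I_D1, so λ = (5.25 − 3.69) / (3.69 × 6.5 − 5.25 × 2.01) = 1.56 / 13.4 = 0.116 V⁻¹.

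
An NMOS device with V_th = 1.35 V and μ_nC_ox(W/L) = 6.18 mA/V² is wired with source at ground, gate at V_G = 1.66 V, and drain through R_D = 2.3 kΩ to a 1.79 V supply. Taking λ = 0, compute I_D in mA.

I_D = 0.297 mA

V_GS = V_G = 1.66 V, so V_ov = 1.66 − 1.35 = 0.31 V.
Assume saturation: I_D = ½ k_n V_ov² = 0.5 × 6.18 × 0.31² = 0.297 mA, giving V_DS = V_DD − I_D R_D = 1.79 − 0.297 × 2.3 = 1.11 V.
V_DS = 1.11 V ≥ V_ov = 0.31 V, confirming saturation.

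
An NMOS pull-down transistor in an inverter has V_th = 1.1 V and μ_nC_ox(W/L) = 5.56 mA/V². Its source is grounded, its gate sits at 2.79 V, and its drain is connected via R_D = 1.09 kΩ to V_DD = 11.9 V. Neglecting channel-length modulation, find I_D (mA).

I_D = 7.94 mA

V_GS = V_G = 2.79 V, so V_ov = 2.79 − 1.1 = 1.69 V.
Assume saturation: I_D = ½ k_n V_ov² = 0.5 × 5.56 × 1.69² = 7.94 mA, giving V_DS = V_DD − I_D R_D = 11.9 − 7.94 × 1.09 = 3.25 V.
V_DS = 3.25 V ≥ V_ov = 1.69 V, confirming saturation.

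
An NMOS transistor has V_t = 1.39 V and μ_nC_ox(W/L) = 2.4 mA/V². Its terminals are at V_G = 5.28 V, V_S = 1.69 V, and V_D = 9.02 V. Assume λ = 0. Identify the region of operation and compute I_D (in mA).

V_GS = V_G − V_S = 5.28 − 1.69 = 3.59 V; V_DS = V_D − V_S = 9.02 − 1.69 = 7.33 V.
V_ov = V_GS − V_t = 3.59 − 1.39 = 2.2 V.
Since V_DS = 7.33 V ≥ V_ov = 2.2 V, the device is in saturation.
I_D = ½ k_n V_ov² = 0.5 × 2.4 × 2.2² = 5.81 mA.

Saturation; I_D = 5.81 mA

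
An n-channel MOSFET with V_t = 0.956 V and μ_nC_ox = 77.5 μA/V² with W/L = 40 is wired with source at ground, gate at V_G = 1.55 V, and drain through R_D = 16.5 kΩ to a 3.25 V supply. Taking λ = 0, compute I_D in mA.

I_D = 0.190 mA

V_GS = V_G = 1.55 V, so V_ov = 1.55 − 0.956 = 0.594 V.
k_n = μ_nC_ox · (W/L) = 3.1 mA/V².
Assume saturation: I_D = ½ k_n V_ov² = 0.5 × 3.1 × 0.594² = 0.547 mA, giving V_DS = V_DD − I_D R_D = 3.25 − 0.547 × 16.5 = -5.77 V.
But -5.77 V < V_ov = 0.594 V, so the device is actually in triode.
In triode I_D = k_n[V_ov V_DS − ½ V_DS²] and I_D = (V_DD − V_DS)/R_D. Equating: 25.6 V_DS² − 31.38 V_DS + 3.25 = 0, giving V_DS = 0.114 V (the root below V_ov).
I_D = (3.25 − 0.114) / 16.5 = 0.19 mA.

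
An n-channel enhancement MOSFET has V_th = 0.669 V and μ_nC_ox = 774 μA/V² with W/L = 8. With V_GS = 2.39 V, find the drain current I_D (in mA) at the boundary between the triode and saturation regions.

At the boundary V_DS = V_ov = V_GS − V_th = 2.39 − 0.669 = 1.72 V.
k_n = μ_nC_ox · (W/L) = 6.192 mA/V².
I_D = ½ k_n V_ov² = 0.5 × 6.192 × 1.72² = 9.17 mA.

I_D = 9.17 mA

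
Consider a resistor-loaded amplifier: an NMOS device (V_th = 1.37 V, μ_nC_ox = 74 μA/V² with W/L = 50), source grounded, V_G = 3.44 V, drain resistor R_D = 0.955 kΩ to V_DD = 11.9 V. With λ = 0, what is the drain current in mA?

V_GS = V_G = 3.44 V, so V_ov = 3.44 − 1.37 = 2.07 V.
k_n = μ_nC_ox · (W/L) = 3.7 mA/V².
Assume saturation: I_D = ½ k_n V_ov² = 0.5 × 3.7 × 2.07² = 7.93 mA, giving V_DS = V_DD − I_D R_D = 11.9 − 7.93 × 0.955 = 4.33 V.
V_DS = 4.33 V ≥ V_ov = 2.07 V, confirming saturation.

I_D = 7.93 mA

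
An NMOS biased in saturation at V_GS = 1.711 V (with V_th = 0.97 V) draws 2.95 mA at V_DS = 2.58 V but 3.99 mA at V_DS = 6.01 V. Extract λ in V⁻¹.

With V_GS fixed, I_D ∝ (1 + λ V_DS) in saturation, so I_D2/I_D1 = (1 + λ V_DS2)/(1 + λ V_DS1).
3.99/2.95 = 1.353 = (1 + 6.01 λ)/(1 + 2.58 λ).
Solving: λ (I_D1 V_DS2 − I_D2 V_DS1) = I_D2 − I_D1, so λ = (3.99 − 2.95) / (2.95 × 6.01 − 3.99 × 2.58) = 1.04 / 7.44 = 0.14 V⁻¹.

λ = 0.140 V⁻¹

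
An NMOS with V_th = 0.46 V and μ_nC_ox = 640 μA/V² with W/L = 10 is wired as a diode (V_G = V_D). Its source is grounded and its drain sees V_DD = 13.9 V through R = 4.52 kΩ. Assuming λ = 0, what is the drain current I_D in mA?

With gate tied to drain, V_GS = V_DS ≥ V_GS − V_th, so the device is in saturation.
k_n = μ_nC_ox · (W/L) = 6.4 mA/V².
KCL at the drain: ½ k_n (V_GS − V_th)² = (V_DD − V_GS)/R.
Let x = V_GS − 0.46. Then 14.5 x² + x − 13.44 = 0, giving x = 0.93 V (positive root), so V_GS = 1.39 V.
I_D = (V_DD − V_GS)/R = (13.9 − 1.39) / 4.52 = 2.77 mA.

I_D = 2.77 mA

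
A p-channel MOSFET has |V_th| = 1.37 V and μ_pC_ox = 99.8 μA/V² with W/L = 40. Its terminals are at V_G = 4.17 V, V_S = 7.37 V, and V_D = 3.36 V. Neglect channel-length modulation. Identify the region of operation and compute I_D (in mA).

Saturation; I_D = 6.68 mA

V_SG = V_S − V_G = 7.37 − 4.17 = 3.2 V; V_SD = V_S − V_D = 7.37 − 3.36 = 4.01 V.
k_p = μ_pC_ox · (W/L) = 3.992 mA/V².
V_ov = V_SG − |V_th| = 3.2 − 1.37 = 1.83 V.
Since V_SD = 4.01 V ≥ V_ov = 1.83 V, the device is in saturation.
I_D = ½ k_p V_ov² = 0.5 × 3.992 × 1.83² = 6.68 mA.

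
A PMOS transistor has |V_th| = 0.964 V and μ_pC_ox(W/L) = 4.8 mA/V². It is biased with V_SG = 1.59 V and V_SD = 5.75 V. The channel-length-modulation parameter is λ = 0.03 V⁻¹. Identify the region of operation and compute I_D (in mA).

V_ov = V_SG − |V_th| = 1.59 − 0.964 = 0.626 V.
Since V_SD = 5.75 V ≥ V_ov = 0.626 V, the device is in saturation.
I_D = ½ k_p V_ov² (1 + λ V_SD) = 0.5 × 4.8 × 0.626² × (1 + 0.03 × 5.75) = 1.1 mA.

Saturation; I_D = 1.10 mA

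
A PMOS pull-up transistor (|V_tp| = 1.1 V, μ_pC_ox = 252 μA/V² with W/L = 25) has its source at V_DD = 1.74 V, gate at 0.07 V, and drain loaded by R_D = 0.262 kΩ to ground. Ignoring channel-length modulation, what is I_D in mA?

V_SG = V_DD − V_G = 1.74 − 0.07 = 1.67 V, so V_ov = 1.67 − 1.1 = 0.57 V.
k_p = μ_pC_ox · (W/L) = 6.3 mA/V².
Assume saturation: I_D = ½ k_p V_ov² = 0.5 × 6.3 × 0.57² = 1.02 mA, giving V_SD = V_DD − I_D R_D = 1.74 − 1.02 × 0.262 = 1.47 V.
V_SD = 1.47 V ≥ V_ov = 0.57 V, confirming saturation.

I_D = 1.02 mA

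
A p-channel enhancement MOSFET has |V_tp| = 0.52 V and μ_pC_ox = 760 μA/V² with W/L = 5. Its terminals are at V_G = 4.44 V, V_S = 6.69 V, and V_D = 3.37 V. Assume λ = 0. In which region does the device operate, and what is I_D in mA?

Saturation; I_D = 5.69 mA

V_SG = V_S − V_G = 6.69 − 4.44 = 2.25 V; V_SD = V_S − V_D = 6.69 − 3.37 = 3.32 V.
k_p = μ_pC_ox · (W/L) = 3.8 mA/V².
V_ov = V_SG − |V_tp| = 2.25 − 0.52 = 1.73 V.
Since V_SD = 3.32 V ≥ V_ov = 1.73 V, the device is in saturation.
I_D = ½ k_p V_ov² = 0.5 × 3.8 × 1.73² = 5.69 mA.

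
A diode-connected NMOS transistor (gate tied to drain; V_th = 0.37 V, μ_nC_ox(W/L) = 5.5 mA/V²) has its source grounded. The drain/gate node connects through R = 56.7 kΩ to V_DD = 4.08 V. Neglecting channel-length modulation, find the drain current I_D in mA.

With gate tied to drain, V_GS = V_DS ≥ V_GS − V_th, so the device is in saturation.
KCL at the drain: ½ k_n (V_GS − V_th)² = (V_DD − V_GS)/R.
Let x = V_GS − 0.37. Then 156 x² + x − 3.71 = 0, giving x = 0.151 V (positive root), so V_GS = 0.521 V.
I_D = (V_DD − V_GS)/R = (4.08 − 0.521) / 56.7 = 0.0628 mA.

I_D = 0.0628 mA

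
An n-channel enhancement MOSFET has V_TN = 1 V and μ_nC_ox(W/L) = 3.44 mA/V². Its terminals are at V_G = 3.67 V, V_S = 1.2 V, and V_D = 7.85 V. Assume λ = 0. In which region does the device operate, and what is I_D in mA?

V_GS = V_G − V_S = 3.67 − 1.2 = 2.47 V; V_DS = V_D − V_S = 7.85 − 1.2 = 6.65 V.
V_ov = V_GS − V_TN = 2.47 − 1 = 1.47 V.
Since V_DS = 6.65 V ≥ V_ov = 1.47 V, the device is in saturation.
I_D = ½ k_n V_ov² = 0.5 × 3.44 × 1.47² = 3.72 mA.

Saturation; I_D = 3.72 mA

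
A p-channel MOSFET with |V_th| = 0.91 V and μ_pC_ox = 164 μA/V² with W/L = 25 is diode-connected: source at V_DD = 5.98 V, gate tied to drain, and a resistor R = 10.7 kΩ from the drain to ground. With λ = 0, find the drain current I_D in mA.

With gate tied to drain, V_SG = V_SD ≥ V_SG − |V_th|, so the device is in saturation.
k_p = μ_pC_ox · (W/L) = 4.1 mA/V².
KCL at the drain: ½ k_p (V_SG − |V_th|)² = (V_DD − V_SG)/R.
Let x = V_SG − 0.91. Then 21.9 x² + x − 5.07 = 0, giving x = 0.459 V (positive root), so V_SG = 1.37 V.
I_D = (V_DD − V_SG)/R = (5.98 − 1.37) / 10.7 = 0.431 mA.

I_D = 0.431 mA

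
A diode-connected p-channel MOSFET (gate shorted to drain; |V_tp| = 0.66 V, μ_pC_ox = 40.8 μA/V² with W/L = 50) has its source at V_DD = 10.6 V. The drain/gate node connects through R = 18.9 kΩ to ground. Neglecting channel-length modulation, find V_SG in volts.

V_SG = 1.35 V

With gate tied to drain, V_SG = V_SD ≥ V_SG − |V_tp|, so the device is in saturation.
k_p = μ_pC_ox · (W/L) = 2.04 mA/V².
KCL at the drain: ½ k_p (V_SG − |V_tp|)² = (V_DD − V_SG)/R.
Let x = V_SG − 0.66. Then 19.3 x² + x − 9.94 = 0, giving x = 0.693 V (positive root), so V_SG = 1.35 V.
I_D = (V_DD − V_SG)/R = (10.6 − 1.35) / 18.9 = 0.489 mA.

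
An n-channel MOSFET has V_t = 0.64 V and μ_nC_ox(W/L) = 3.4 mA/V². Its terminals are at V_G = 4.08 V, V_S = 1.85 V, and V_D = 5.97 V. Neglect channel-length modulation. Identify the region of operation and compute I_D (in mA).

V_GS = V_G − V_S = 4.08 − 1.85 = 2.23 V; V_DS = V_D − V_S = 5.97 − 1.85 = 4.12 V.
V_ov = V_GS − V_t = 2.23 − 0.64 = 1.59 V.
Since V_DS = 4.12 V ≥ V_ov = 1.59 V, the device is in saturation.
I_D = ½ k_n V_ov² = 0.5 × 3.4 × 1.59² = 4.3 mA.

Saturation; I_D = 4.30 mA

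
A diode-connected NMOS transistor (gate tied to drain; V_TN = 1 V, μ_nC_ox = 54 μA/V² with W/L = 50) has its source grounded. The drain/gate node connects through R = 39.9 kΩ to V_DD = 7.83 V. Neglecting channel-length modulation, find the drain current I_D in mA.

With gate tied to drain, V_GS = V_DS ≥ V_GS − V_TN, so the device is in saturation.
k_n = μ_nC_ox · (W/L) = 2.7 mA/V².
KCL at the drain: ½ k_n (V_GS − V_TN)² = (V_DD − V_GS)/R.
Let x = V_GS − 1. Then 53.9 x² + x − 6.83 = 0, giving x = 0.347 V (positive root), so V_GS = 1.35 V.
I_D = (V_DD − V_GS)/R = (7.83 − 1.35) / 39.9 = 0.162 mA.

I_D = 0.162 mA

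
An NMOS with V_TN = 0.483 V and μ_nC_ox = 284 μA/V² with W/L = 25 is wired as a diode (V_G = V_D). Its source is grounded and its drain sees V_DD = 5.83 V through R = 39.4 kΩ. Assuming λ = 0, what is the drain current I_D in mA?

With gate tied to drain, V_GS = V_DS ≥ V_GS − V_TN, so the device is in saturation.
k_n = μ_nC_ox · (W/L) = 7.1 mA/V².
KCL at the drain: ½ k_n (V_GS − V_TN)² = (V_DD − V_GS)/R.
Let x = V_GS − 0.483. Then 140 x² + x − 5.347 = 0, giving x = 0.192 V (positive root), so V_GS = 0.675 V.
I_D = (V_DD − V_GS)/R = (5.83 − 0.675) / 39.4 = 0.131 mA.

I_D = 0.131 mA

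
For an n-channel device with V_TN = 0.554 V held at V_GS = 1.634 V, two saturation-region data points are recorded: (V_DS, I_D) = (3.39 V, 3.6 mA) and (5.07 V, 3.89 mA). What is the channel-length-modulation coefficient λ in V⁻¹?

With V_GS fixed, I_D ∝ (1 + λ V_DS) in saturation, so I_D2/I_D1 = (1 + λ V_DS2)/(1 + λ V_DS1).
3.89/3.6 = 1.081 = (1 + 5.07 λ)/(1 + 3.39 λ).
Solving: λ (I_D1 V_DS2 − I_D2 V_DS1) = I_D2 − I_D1, so λ = (3.89 − 3.6) / (3.6 × 5.07 − 3.89 × 3.39) = 0.29 / 5.06 = 0.0573 V⁻¹.

λ = 0.0573 V⁻¹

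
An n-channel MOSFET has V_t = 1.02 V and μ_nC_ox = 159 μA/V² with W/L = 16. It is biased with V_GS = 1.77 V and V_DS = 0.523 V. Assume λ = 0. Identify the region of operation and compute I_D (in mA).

Triode; I_D = 0.650 mA

k_n = μ_nC_ox · (W/L) = 2.544 mA/V².
V_ov = V_GS − V_t = 1.77 − 1.02 = 0.75 V.
Since V_DS = 0.523 V < V_ov = 0.75 V, the device is in the triode region.
I_D = k_n [V_ov · V_DS − ½ V_DS²] = 2.544 × [0.75 × 0.523 − 0.5 × 0.523²] = 0.65 mA.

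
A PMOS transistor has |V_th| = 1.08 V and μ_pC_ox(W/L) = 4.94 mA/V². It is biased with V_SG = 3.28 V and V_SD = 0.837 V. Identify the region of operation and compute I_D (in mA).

Triode; I_D = 7.37 mA

V_ov = V_SG − |V_th| = 3.28 − 1.08 = 2.2 V.
Since V_SD = 0.837 V < V_ov = 2.2 V, the device is in the triode region.
I_D = k_p [V_ov · V_SD − ½ V_SD²] = 4.94 × [2.2 × 0.837 − 0.5 × 0.837²] = 7.37 mA.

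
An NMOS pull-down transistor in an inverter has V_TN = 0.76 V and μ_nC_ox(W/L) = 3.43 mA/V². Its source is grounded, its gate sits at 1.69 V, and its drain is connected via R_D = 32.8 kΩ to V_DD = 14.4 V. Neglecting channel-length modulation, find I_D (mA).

I_D = 0.435 mA

V_GS = V_G = 1.69 V, so V_ov = 1.69 − 0.76 = 0.93 V.
Assume saturation: I_D = ½ k_n V_ov² = 0.5 × 3.43 × 0.93² = 1.48 mA, giving V_DS = V_DD − I_D R_D = 14.4 − 1.48 × 32.8 = -34.3 V.
But -34.3 V < V_ov = 0.93 V, so the device is actually in triode.
In triode I_D = k_n[V_ov V_DS − ½ V_DS²] and I_D = (V_DD − V_DS)/R_D. Equating: 56.3 V_DS² − 105.6 V_DS + 14.4 = 0, giving V_DS = 0.148 V (the root below V_ov).
I_D = (14.4 − 0.148) / 32.8 = 0.435 mA.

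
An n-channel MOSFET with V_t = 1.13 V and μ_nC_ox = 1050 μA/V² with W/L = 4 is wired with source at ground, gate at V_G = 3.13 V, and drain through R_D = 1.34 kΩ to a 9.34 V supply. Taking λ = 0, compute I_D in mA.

V_GS = V_G = 3.13 V, so V_ov = 3.13 − 1.13 = 2 V.
k_n = μ_nC_ox · (W/L) = 4.2 mA/V².
Assume saturation: I_D = ½ k_n V_ov² = 0.5 × 4.2 × 2² = 8.4 mA, giving V_DS = V_DD − I_D R_D = 9.34 − 8.4 × 1.34 = -1.92 V.
But -1.92 V < V_ov = 2 V, so the device is actually in triode.
In triode I_D = k_n[V_ov V_DS − ½ V_DS²] and I_D = (V_DD − V_DS)/R_D. Equating: 2.81 V_DS² − 12.26 V_DS + 9.34 = 0, giving V_DS = 0.985 V (the root below V_ov).
I_D = (9.34 − 0.985) / 1.34 = 6.24 mA.

I_D = 6.24 mA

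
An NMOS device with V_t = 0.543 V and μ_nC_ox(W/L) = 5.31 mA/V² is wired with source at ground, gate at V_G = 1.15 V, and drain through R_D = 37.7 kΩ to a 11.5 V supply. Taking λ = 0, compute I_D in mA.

V_GS = V_G = 1.15 V, so V_ov = 1.15 − 0.543 = 0.607 V.
Assume saturation: I_D = ½ k_n V_ov² = 0.5 × 5.31 × 0.607² = 0.978 mA, giving V_DS = V_DD − I_D R_D = 11.5 − 0.978 × 37.7 = -25.4 V.
But -25.4 V < V_ov = 0.607 V, so the device is actually in triode.
In triode I_D = k_n[V_ov V_DS − ½ V_DS²] and I_D = (V_DD − V_DS)/R_D. Equating: 100 V_DS² − 122.5 V_DS + 11.5 = 0, giving V_DS = 0.102 V (the root below V_ov).
I_D = (11.5 − 0.102) / 37.7 = 0.302 mA.

I_D = 0.302 mA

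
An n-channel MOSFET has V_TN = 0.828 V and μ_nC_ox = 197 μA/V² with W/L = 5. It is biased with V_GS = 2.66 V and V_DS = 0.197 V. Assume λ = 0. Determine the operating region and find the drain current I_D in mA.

k_n = μ_nC_ox · (W/L) = 0.985 mA/V².
V_ov = V_GS − V_TN = 2.66 − 0.828 = 1.83 V.
Since V_DS = 0.197 V < V_ov = 1.83 V, the device is in the triode region.
I_D = k_n [V_ov · V_DS − ½ V_DS²] = 0.985 × [1.83 × 0.197 − 0.5 × 0.197²] = 0.336 mA.

Triode; I_D = 0.336 mA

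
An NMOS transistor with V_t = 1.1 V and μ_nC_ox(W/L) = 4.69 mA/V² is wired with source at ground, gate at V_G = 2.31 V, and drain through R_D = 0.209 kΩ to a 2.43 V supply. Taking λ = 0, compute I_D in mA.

V_GS = V_G = 2.31 V, so V_ov = 2.31 − 1.1 = 1.21 V.
Assume saturation: I_D = ½ k_n V_ov² = 0.5 × 4.69 × 1.21² = 3.43 mA, giving V_DS = V_DD − I_D R_D = 2.43 − 3.43 × 0.209 = 1.71 V.
V_DS = 1.71 V ≥ V_ov = 1.21 V, confirming saturation.

I_D = 3.43 mA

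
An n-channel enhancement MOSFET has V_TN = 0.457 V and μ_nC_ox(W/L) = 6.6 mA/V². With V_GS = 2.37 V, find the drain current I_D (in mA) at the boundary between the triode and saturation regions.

I_D = 12.1 mA

At the boundary V_DS = V_ov = V_GS − V_TN = 2.37 − 0.457 = 1.91 V.
I_D = ½ k_n V_ov² = 0.5 × 6.6 × 1.91² = 12.1 mA.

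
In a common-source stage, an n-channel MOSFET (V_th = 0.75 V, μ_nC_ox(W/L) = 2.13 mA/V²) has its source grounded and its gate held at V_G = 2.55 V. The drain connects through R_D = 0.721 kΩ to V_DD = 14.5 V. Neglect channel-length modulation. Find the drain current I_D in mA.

I_D = 3.45 mA

V_GS = V_G = 2.55 V, so V_ov = 2.55 − 0.75 = 1.8 V.
Assume saturation: I_D = ½ k_n V_ov² = 0.5 × 2.13 × 1.8² = 3.45 mA, giving V_DS = V_DD − I_D R_D = 14.5 − 3.45 × 0.721 = 12 V.
V_DS = 12 V ≥ V_ov = 1.8 V, confirming saturation.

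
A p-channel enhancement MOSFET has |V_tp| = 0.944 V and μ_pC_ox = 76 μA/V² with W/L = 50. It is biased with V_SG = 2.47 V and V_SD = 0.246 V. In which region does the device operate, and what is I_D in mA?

Triode; I_D = 1.31 mA

k_p = μ_pC_ox · (W/L) = 3.8 mA/V².
V_ov = V_SG − |V_tp| = 2.47 − 0.944 = 1.53 V.
Since V_SD = 0.246 V < V_ov = 1.53 V, the device is in the triode region.
I_D = k_p [V_ov · V_SD − ½ V_SD²] = 3.8 × [1.53 × 0.246 − 0.5 × 0.246²] = 1.31 mA.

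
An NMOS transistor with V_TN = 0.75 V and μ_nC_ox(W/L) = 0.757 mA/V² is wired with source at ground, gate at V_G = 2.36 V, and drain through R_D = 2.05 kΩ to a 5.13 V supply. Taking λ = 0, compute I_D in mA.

I_D = 0.981 mA

V_GS = V_G = 2.36 V, so V_ov = 2.36 − 0.75 = 1.61 V.
Assume saturation: I_D = ½ k_n V_ov² = 0.5 × 0.757 × 1.61² = 0.981 mA, giving V_DS = V_DD − I_D R_D = 5.13 − 0.981 × 2.05 = 3.12 V.
V_DS = 3.12 V ≥ V_ov = 1.61 V, confirming saturation.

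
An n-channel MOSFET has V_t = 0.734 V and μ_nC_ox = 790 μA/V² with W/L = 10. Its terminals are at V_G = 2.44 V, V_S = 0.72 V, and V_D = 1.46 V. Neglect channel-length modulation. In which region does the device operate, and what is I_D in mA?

V_GS = V_G − V_S = 2.44 − 0.72 = 1.72 V; V_DS = V_D − V_S = 1.46 − 0.72 = 0.74 V.
k_n = μ_nC_ox · (W/L) = 7.9 mA/V².
V_ov = V_GS − V_t = 1.72 − 0.734 = 0.986 V.
Since V_DS = 0.74 V < V_ov = 0.986 V, the device is in the triode region.
I_D = k_n [V_ov · V_DS − ½ V_DS²] = 7.9 × [0.986 × 0.74 − 0.5 × 0.74²] = 3.6 mA.

Triode; I_D = 3.60 mA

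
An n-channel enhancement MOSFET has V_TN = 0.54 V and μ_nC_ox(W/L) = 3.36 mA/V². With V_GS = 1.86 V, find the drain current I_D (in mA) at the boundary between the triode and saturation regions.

At the boundary V_DS = V_ov = V_GS − V_TN = 1.86 − 0.54 = 1.32 V.
I_D = ½ k_n V_ov² = 0.5 × 3.36 × 1.32² = 2.93 mA.

I_D = 2.93 mA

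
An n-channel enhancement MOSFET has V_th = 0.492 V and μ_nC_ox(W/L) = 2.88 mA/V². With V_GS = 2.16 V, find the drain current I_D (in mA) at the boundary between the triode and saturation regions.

I_D = 4.01 mA

At the boundary V_DS = V_ov = V_GS − V_th = 2.16 − 0.492 = 1.67 V.
I_D = ½ k_n V_ov² = 0.5 × 2.88 × 1.67² = 4.01 mA.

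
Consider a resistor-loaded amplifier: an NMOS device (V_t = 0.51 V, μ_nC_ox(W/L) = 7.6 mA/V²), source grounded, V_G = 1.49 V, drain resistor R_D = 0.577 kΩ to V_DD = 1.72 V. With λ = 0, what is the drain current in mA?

I_D = 2.31 mA

V_GS = V_G = 1.49 V, so V_ov = 1.49 − 0.51 = 0.98 V.
Assume saturation: I_D = ½ k_n V_ov² = 0.5 × 7.6 × 0.98² = 3.65 mA, giving V_DS = V_DD − I_D R_D = 1.72 − 3.65 × 0.577 = -0.386 V.
But -0.386 V < V_ov = 0.98 V, so the device is actually in triode.
In triode I_D = k_n[V_ov V_DS − ½ V_DS²] and I_D = (V_DD − V_DS)/R_D. Equating: 2.19 V_DS² − 5.297 V_DS + 1.72 = 0, giving V_DS = 0.387 V (the root below V_ov).
I_D = (1.72 − 0.387) / 0.577 = 2.31 mA.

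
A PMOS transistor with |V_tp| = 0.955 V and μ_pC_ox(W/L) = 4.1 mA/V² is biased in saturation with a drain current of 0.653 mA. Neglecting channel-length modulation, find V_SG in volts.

In saturation I_D = ½ k_p (V_SG − |V_tp|)², so V_SG − |V_tp| = √(2 I_D / k_p) = √(2 × 0.653 / 4.1) = 0.564 V.
V_SG = 0.955 + 0.564 = 1.52 V.

V_SG = 1.52 V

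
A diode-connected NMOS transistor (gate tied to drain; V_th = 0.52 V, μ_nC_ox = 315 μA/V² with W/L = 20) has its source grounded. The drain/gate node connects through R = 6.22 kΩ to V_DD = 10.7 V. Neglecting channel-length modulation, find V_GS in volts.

V_GS = 1.22 V

With gate tied to drain, V_GS = V_DS ≥ V_GS − V_th, so the device is in saturation.
k_n = μ_nC_ox · (W/L) = 6.3 mA/V².
KCL at the drain: ½ k_n (V_GS − V_th)² = (V_DD − V_GS)/R.
Let x = V_GS − 0.52. Then 19.6 x² + x − 10.18 = 0, giving x = 0.696 V (positive root), so V_GS = 1.22 V.
I_D = (V_DD − V_GS)/R = (10.7 − 1.22) / 6.22 = 1.52 mA.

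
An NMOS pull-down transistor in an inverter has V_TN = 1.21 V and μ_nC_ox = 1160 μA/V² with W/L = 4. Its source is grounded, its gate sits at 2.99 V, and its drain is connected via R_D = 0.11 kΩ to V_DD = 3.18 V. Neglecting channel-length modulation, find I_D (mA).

I_D = 7.35 mA

V_GS = V_G = 2.99 V, so V_ov = 2.99 − 1.21 = 1.78 V.
k_n = μ_nC_ox · (W/L) = 4.64 mA/V².
Assume saturation: I_D = ½ k_n V_ov² = 0.5 × 4.64 × 1.78² = 7.35 mA, giving V_DS = V_DD − I_D R_D = 3.18 − 7.35 × 0.11 = 2.37 V.
V_DS = 2.37 V ≥ V_ov = 1.78 V, confirming saturation.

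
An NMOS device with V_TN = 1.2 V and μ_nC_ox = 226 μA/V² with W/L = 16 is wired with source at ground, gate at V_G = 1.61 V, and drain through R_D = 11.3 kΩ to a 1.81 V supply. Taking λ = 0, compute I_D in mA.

V_GS = V_G = 1.61 V, so V_ov = 1.61 − 1.2 = 0.41 V.
k_n = μ_nC_ox · (W/L) = 3.616 mA/V².
Assume saturation: I_D = ½ k_n V_ov² = 0.5 × 3.616 × 0.41² = 0.304 mA, giving V_DS = V_DD − I_D R_D = 1.81 − 0.304 × 11.3 = -1.62 V.
But -1.62 V < V_ov = 0.41 V, so the device is actually in triode.
In triode I_D = k_n[V_ov V_DS − ½ V_DS²] and I_D = (V_DD − V_DS)/R_D. Equating: 20.4 V_DS² − 17.75 V_DS + 1.81 = 0, giving V_DS = 0.118 V (the root below V_ov).
I_D = (1.81 − 0.118) / 11.3 = 0.15 mA.

I_D = 0.150 mA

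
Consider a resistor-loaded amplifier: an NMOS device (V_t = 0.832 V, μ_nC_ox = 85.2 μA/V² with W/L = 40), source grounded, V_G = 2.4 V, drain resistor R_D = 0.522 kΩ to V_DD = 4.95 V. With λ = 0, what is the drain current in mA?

V_GS = V_G = 2.4 V, so V_ov = 2.4 − 0.832 = 1.57 V.
k_n = μ_nC_ox · (W/L) = 3.408 mA/V².
Assume saturation: I_D = ½ k_n V_ov² = 0.5 × 3.408 × 1.57² = 4.19 mA, giving V_DS = V_DD − I_D R_D = 4.95 − 4.19 × 0.522 = 2.76 V.
V_DS = 2.76 V ≥ V_ov = 1.57 V, confirming saturation.

I_D = 4.19 mA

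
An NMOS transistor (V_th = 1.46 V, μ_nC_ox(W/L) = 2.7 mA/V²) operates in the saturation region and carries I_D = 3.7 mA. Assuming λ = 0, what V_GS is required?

V_GS = 3.12 V

In saturation I_D = ½ k_n (V_GS − V_th)², so V_GS − V_th = √(2 I_D / k_n) = √(2 × 3.7 / 2.7) = 1.66 V.
V_GS = 1.46 + 1.66 = 3.12 V.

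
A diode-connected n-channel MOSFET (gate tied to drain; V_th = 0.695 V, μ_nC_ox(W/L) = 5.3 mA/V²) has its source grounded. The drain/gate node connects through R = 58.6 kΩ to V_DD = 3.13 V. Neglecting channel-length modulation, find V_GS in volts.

V_GS = 0.817 V

With gate tied to drain, V_GS = V_DS ≥ V_GS − V_th, so the device is in saturation.
KCL at the drain: ½ k_n (V_GS − V_th)² = (V_DD − V_GS)/R.
Let x = V_GS − 0.695. Then 155 x² + x − 2.435 = 0, giving x = 0.122 V (positive root), so V_GS = 0.817 V.
I_D = (V_DD − V_GS)/R = (3.13 − 0.817) / 58.6 = 0.0395 mA.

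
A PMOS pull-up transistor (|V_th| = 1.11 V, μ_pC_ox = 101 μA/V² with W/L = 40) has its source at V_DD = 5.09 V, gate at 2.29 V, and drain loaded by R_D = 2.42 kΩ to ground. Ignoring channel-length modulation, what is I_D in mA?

I_D = 1.97 mA

V_SG = V_DD − V_G = 5.09 − 2.29 = 2.8 V, so V_ov = 2.8 − 1.11 = 1.69 V.
k_p = μ_pC_ox · (W/L) = 4.04 mA/V².
Assume saturation: I_D = ½ k_p V_ov² = 0.5 × 4.04 × 1.69² = 5.77 mA, giving V_SD = V_DD − I_D R_D = 5.09 − 5.77 × 2.42 = -8.87 V.
But -8.87 V < V_ov = 1.69 V, so the device is actually in triode.
In triode I_D = k_p[V_ov V_SD − ½ V_SD²] and I_D = (V_DD − V_SD)/R_D. Equating: 4.89 V_SD² − 17.52 V_SD + 5.09 = 0, giving V_SD = 0.319 V (the root below V_ov).
I_D = (5.09 − 0.319) / 2.42 = 1.97 mA.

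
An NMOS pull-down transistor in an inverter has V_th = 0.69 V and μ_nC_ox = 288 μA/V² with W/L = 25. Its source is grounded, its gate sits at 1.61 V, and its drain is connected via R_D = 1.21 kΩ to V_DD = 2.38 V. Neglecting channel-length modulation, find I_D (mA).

V_GS = V_G = 1.61 V, so V_ov = 1.61 − 0.69 = 0.92 V.
k_n = μ_nC_ox · (W/L) = 7.2 mA/V².
Assume saturation: I_D = ½ k_n V_ov² = 0.5 × 7.2 × 0.92² = 3.05 mA, giving V_DS = V_DD − I_D R_D = 2.38 − 3.05 × 1.21 = -1.31 V.
But -1.31 V < V_ov = 0.92 V, so the device is actually in triode.
In triode I_D = k_n[V_ov V_DS − ½ V_DS²] and I_D = (V_DD − V_DS)/R_D. Equating: 4.36 V_DS² − 9.015 V_DS + 2.38 = 0, giving V_DS = 0.311 V (the root below V_ov).
I_D = (2.38 − 0.311) / 1.21 = 1.71 mA.

I_D = 1.71 mA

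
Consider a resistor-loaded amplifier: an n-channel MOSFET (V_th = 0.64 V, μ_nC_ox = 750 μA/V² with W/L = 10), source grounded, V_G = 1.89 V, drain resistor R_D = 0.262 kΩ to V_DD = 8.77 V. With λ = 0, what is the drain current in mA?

V_GS = V_G = 1.89 V, so V_ov = 1.89 − 0.64 = 1.25 V.
k_n = μ_nC_ox · (W/L) = 7.5 mA/V².
Assume saturation: I_D = ½ k_n V_ov² = 0.5 × 7.5 × 1.25² = 5.86 mA, giving V_DS = V_DD − I_D R_D = 8.77 − 5.86 × 0.262 = 7.23 V.
V_DS = 7.23 V ≥ V_ov = 1.25 V, confirming saturation.

I_D = 5.86 mA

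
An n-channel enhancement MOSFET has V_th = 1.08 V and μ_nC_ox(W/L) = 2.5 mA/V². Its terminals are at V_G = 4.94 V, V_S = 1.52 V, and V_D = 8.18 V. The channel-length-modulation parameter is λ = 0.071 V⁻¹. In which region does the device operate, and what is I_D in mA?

Saturation; I_D = 10.1 mA

V_GS = V_G − V_S = 4.94 − 1.52 = 3.42 V; V_DS = V_D − V_S = 8.18 − 1.52 = 6.66 V.
V_ov = V_GS − V_th = 3.42 − 1.08 = 2.34 V.
Since V_DS = 6.66 V ≥ V_ov = 2.34 V, the device is in saturation.
I_D = ½ k_n V_ov² (1 + λ V_DS) = 0.5 × 2.5 × 2.34² × (1 + 0.071 × 6.66) = 10.1 mA.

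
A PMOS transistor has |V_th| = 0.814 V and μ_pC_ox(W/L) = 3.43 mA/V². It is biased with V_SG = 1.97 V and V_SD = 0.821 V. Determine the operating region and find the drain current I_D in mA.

Triode; I_D = 2.10 mA

V_ov = V_SG − |V_th| = 1.97 − 0.814 = 1.16 V.
Since V_SD = 0.821 V < V_ov = 1.16 V, the device is in the triode region.
I_D = k_p [V_ov · V_SD − ½ V_SD²] = 3.43 × [1.16 × 0.821 − 0.5 × 0.821²] = 2.1 mA.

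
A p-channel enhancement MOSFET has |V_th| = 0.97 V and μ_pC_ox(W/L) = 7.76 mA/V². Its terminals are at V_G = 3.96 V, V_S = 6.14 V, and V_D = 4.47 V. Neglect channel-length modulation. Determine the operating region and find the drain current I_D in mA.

Saturation; I_D = 5.68 mA

V_SG = V_S − V_G = 6.14 − 3.96 = 2.18 V; V_SD = V_S − V_D = 6.14 − 4.47 = 1.67 V.
V_ov = V_SG − |V_th| = 2.18 − 0.97 = 1.21 V.
Since V_SD = 1.67 V ≥ V_ov = 1.21 V, the device is in saturation.
I_D = ½ k_p V_ov² = 0.5 × 7.76 × 1.21² = 5.68 mA.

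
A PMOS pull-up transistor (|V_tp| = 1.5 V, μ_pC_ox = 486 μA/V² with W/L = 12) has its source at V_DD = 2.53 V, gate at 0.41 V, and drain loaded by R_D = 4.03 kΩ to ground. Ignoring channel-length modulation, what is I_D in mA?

I_D = 0.581 mA

V_SG = V_DD − V_G = 2.53 − 0.41 = 2.12 V, so V_ov = 2.12 − 1.5 = 0.62 V.
k_p = μ_pC_ox · (W/L) = 5.832 mA/V².
Assume saturation: I_D = ½ k_p V_ov² = 0.5 × 5.832 × 0.62² = 1.12 mA, giving V_SD = V_DD − I_D R_D = 2.53 − 1.12 × 4.03 = -1.99 V.
But -1.99 V < V_ov = 0.62 V, so the device is actually in triode.
In triode I_D = k_p[V_ov V_SD − ½ V_SD²] and I_D = (V_DD − V_SD)/R_D. Equating: 11.8 V_SD² − 15.57 V_SD + 2.53 = 0, giving V_SD = 0.19 V (the root below V_ov).
I_D = (2.53 − 0.19) / 4.03 = 0.581 mA.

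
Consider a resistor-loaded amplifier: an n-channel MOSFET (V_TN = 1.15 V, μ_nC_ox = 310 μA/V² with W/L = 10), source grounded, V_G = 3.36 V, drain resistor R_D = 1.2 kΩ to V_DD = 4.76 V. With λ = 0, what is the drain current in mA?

I_D = 3.48 mA

V_GS = V_G = 3.36 V, so V_ov = 3.36 − 1.15 = 2.21 V.
k_n = μ_nC_ox · (W/L) = 3.1 mA/V².
Assume saturation: I_D = ½ k_n V_ov² = 0.5 × 3.1 × 2.21² = 7.57 mA, giving V_DS = V_DD − I_D R_D = 4.76 − 7.57 × 1.2 = -4.32 V.
But -4.32 V < V_ov = 2.21 V, so the device is actually in triode.
In triode I_D = k_n[V_ov V_DS − ½ V_DS²] and I_D = (V_DD − V_DS)/R_D. Equating: 1.86 V_DS² − 9.221 V_DS + 4.76 = 0, giving V_DS = 0.585 V (the root below V_ov).
I_D = (4.76 − 0.585) / 1.2 = 3.48 mA.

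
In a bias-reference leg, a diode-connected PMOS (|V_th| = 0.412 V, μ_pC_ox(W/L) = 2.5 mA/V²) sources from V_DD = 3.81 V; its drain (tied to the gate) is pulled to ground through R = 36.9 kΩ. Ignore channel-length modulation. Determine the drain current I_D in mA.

With gate tied to drain, V_SG = V_SD ≥ V_SG − |V_th|, so the device is in saturation.
KCL at the drain: ½ k_p (V_SG − |V_th|)² = (V_DD − V_SG)/R.
Let x = V_SG − 0.412. Then 46.1 x² + x − 3.398 = 0, giving x = 0.261 V (positive root), so V_SG = 0.673 V.
I_D = (V_DD − V_SG)/R = (3.81 − 0.673) / 36.9 = 0.085 mA.

I_D = 0.0850 mA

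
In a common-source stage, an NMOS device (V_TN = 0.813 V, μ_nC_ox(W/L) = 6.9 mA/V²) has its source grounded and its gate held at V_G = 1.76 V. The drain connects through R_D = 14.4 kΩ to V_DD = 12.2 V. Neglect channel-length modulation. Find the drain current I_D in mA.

V_GS = V_G = 1.76 V, so V_ov = 1.76 − 0.813 = 0.947 V.
Assume saturation: I_D = ½ k_n V_ov² = 0.5 × 6.9 × 0.947² = 3.09 mA, giving V_DS = V_DD − I_D R_D = 12.2 − 3.09 × 14.4 = -32.4 V.
But -32.4 V < V_ov = 0.947 V, so the device is actually in triode.
In triode I_D = k_n[V_ov V_DS − ½ V_DS²] and I_D = (V_DD − V_DS)/R_D. Equating: 49.7 V_DS² − 95.09 V_DS + 12.2 = 0, giving V_DS = 0.138 V (the root below V_ov).
I_D = (12.2 − 0.138) / 14.4 = 0.838 mA.

I_D = 0.838 mA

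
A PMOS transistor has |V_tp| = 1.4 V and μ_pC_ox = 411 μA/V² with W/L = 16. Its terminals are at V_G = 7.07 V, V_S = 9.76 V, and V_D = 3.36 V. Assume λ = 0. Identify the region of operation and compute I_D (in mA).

Saturation; I_D = 5.47 mA

V_SG = V_S − V_G = 9.76 − 7.07 = 2.69 V; V_SD = V_S − V_D = 9.76 − 3.36 = 6.4 V.
k_p = μ_pC_ox · (W/L) = 6.576 mA/V².
V_ov = V_SG − |V_tp| = 2.69 − 1.4 = 1.29 V.
Since V_SD = 6.4 V ≥ V_ov = 1.29 V, the device is in saturation.
I_D = ½ k_p V_ov² = 0.5 × 6.576 × 1.29² = 5.47 mA.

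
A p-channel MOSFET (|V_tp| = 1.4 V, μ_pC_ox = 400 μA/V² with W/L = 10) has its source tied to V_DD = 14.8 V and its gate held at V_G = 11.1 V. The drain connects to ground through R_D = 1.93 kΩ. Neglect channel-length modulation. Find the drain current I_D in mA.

I_D = 7.15 mA

V_SG = V_DD − V_G = 14.8 − 11.1 = 3.7 V, so V_ov = 3.7 − 1.4 = 2.3 V.
k_p = μ_pC_ox · (W/L) = 4 mA/V².
Assume saturation: I_D = ½ k_p V_ov² = 0.5 × 4 × 2.3² = 10.6 mA, giving V_SD = V_DD − I_D R_D = 14.8 − 10.6 × 1.93 = -5.62 V.
But -5.62 V < V_ov = 2.3 V, so the device is actually in triode.
In triode I_D = k_p[V_ov V_SD − ½ V_SD²] and I_D = (V_DD − V_SD)/R_D. Equating: 3.86 V_SD² − 18.76 V_SD + 14.8 = 0, giving V_SD = 0.991 V (the root below V_ov).
I_D = (14.8 − 0.991) / 1.93 = 7.15 mA.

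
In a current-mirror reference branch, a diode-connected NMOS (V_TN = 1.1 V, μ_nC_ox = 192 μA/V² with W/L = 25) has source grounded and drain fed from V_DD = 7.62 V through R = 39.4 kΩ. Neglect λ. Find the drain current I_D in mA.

I_D = 0.159 mA

With gate tied to drain, V_GS = V_DS ≥ V_GS − V_TN, so the device is in saturation.
k_n = μ_nC_ox · (W/L) = 4.8 mA/V².
KCL at the drain: ½ k_n (V_GS − V_TN)² = (V_DD − V_GS)/R.
Let x = V_GS − 1.1. Then 94.6 x² + x − 6.52 = 0, giving x = 0.257 V (positive root), so V_GS = 1.36 V.
I_D = (V_DD − V_GS)/R = (7.62 − 1.36) / 39.4 = 0.159 mA.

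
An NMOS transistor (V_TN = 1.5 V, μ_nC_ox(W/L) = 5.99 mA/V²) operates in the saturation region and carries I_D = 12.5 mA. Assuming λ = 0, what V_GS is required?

In saturation I_D = ½ k_n (V_GS − V_TN)², so V_GS − V_TN = √(2 I_D / k_n) = √(2 × 12.5 / 5.99) = 2.04 V.
V_GS = 1.5 + 2.04 = 3.54 V.

V_GS = 3.54 V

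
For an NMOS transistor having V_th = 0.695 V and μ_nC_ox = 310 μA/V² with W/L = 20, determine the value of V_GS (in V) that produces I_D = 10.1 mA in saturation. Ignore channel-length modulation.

k_n = μ_nC_ox · (W/L) = 6.2 mA/V².
In saturation I_D = ½ k_n (V_GS − V_th)², so V_GS − V_th = √(2 I_D / k_n) = √(2 × 10.1 / 6.2) = 1.81 V.
V_GS = 0.695 + 1.81 = 2.5 V.

V_GS = 2.50 V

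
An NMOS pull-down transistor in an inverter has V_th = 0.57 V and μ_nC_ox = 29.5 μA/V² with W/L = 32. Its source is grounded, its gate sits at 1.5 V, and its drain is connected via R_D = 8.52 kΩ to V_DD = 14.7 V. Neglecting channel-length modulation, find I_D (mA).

V_GS = V_G = 1.5 V, so V_ov = 1.5 − 0.57 = 0.93 V.
k_n = μ_nC_ox · (W/L) = 0.944 mA/V².
Assume saturation: I_D = ½ k_n V_ov² = 0.5 × 0.944 × 0.93² = 0.408 mA, giving V_DS = V_DD − I_D R_D = 14.7 − 0.408 × 8.52 = 11.2 V.
V_DS = 11.2 V ≥ V_ov = 0.93 V, confirming saturation.

I_D = 0.408 mA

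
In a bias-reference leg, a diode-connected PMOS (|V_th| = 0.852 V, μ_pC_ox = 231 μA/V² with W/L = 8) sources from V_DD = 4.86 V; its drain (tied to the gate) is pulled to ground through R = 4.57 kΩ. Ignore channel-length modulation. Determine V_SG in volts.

With gate tied to drain, V_SG = V_SD ≥ V_SG − |V_th|, so the device is in saturation.
k_p = μ_pC_ox · (W/L) = 1.848 mA/V².
KCL at the drain: ½ k_p (V_SG − |V_th|)² = (V_DD − V_SG)/R.
Let x = V_SG − 0.852. Then 4.22 x² + x − 4.008 = 0, giving x = 0.863 V (positive root), so V_SG = 1.72 V.
I_D = (V_DD − V_SG)/R = (4.86 − 1.72) / 4.57 = 0.688 mA.

V_SG = 1.72 V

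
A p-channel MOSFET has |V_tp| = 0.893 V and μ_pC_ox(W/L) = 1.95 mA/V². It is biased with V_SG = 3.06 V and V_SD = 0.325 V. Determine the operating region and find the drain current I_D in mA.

Triode; I_D = 1.27 mA

V_ov = V_SG − |V_tp| = 3.06 − 0.893 = 2.17 V.
Since V_SD = 0.325 V < V_ov = 2.17 V, the device is in the triode region.
I_D = k_p [V_ov · V_SD − ½ V_SD²] = 1.95 × [2.17 × 0.325 − 0.5 × 0.325²] = 1.27 mA.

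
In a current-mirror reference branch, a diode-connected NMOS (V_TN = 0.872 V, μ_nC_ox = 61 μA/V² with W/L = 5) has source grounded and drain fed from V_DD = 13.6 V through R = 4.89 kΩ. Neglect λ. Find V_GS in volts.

V_GS = 4.39 V

With gate tied to drain, V_GS = V_DS ≥ V_GS − V_TN, so the device is in saturation.
k_n = μ_nC_ox · (W/L) = 0.305 mA/V².
KCL at the drain: ½ k_n (V_GS − V_TN)² = (V_DD − V_GS)/R.
Let x = V_GS − 0.872. Then 0.746 x² + x − 12.73 = 0, giving x = 3.51 V (positive root), so V_GS = 4.39 V.
I_D = (V_DD − V_GS)/R = (13.6 − 4.39) / 4.89 = 1.88 mA.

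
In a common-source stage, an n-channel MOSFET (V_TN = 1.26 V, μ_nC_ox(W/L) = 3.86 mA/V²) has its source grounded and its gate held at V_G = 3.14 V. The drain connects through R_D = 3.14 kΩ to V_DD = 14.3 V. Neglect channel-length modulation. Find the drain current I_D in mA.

I_D = 4.32 mA

V_GS = V_G = 3.14 V, so V_ov = 3.14 − 1.26 = 1.88 V.
Assume saturation: I_D = ½ k_n V_ov² = 0.5 × 3.86 × 1.88² = 6.82 mA, giving V_DS = V_DD − I_D R_D = 14.3 − 6.82 × 3.14 = -7.12 V.
But -7.12 V < V_ov = 1.88 V, so the device is actually in triode.
In triode I_D = k_n[V_ov V_DS − ½ V_DS²] and I_D = (V_DD − V_DS)/R_D. Equating: 6.06 V_DS² − 23.79 V_DS + 14.3 = 0, giving V_DS = 0.741 V (the root below V_ov).
I_D = (14.3 − 0.741) / 3.14 = 4.32 mA.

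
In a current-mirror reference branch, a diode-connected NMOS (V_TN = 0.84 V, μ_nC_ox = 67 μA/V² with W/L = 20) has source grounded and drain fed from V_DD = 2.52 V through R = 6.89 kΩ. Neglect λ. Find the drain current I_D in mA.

With gate tied to drain, V_GS = V_DS ≥ V_GS − V_TN, so the device is in saturation.
k_n = μ_nC_ox · (W/L) = 1.34 mA/V².
KCL at the drain: ½ k_n (V_GS − V_TN)² = (V_DD − V_GS)/R.
Let x = V_GS − 0.84. Then 4.62 x² + x − 1.68 = 0, giving x = 0.505 V (positive root), so V_GS = 1.34 V.
I_D = (V_DD − V_GS)/R = (2.52 − 1.34) / 6.89 = 0.171 mA.

I_D = 0.171 mA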